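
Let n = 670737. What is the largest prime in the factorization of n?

71

670737 = 3 · 223579
223579 = 47 · 4757
4757 = 67 · 71
71 is prime.
So 670737 = 3 · 47 · 67 · 71; the largest prime factor is 71.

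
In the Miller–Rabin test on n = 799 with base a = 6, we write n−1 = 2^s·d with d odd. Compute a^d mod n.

799 − 1 = 798 = 2^1 · 399, so d = 399.
6^1 ≡ 6 (mod 799)
6^2 ≡ 6^2 = 36 ≡ 36 (mod 799)
6^4 ≡ 36^2 = 1296 ≡ 497 (mod 799)
6^8 ≡ 497^2 = 247009 ≡ 118 (mod 799)
6^16 ≡ 118^2 = 13924 ≡ 341 (mod 799)
6^32 ≡ 341^2 = 116281 ≡ 426 (mod 799)
6^64 ≡ 426^2 = 181476 ≡ 103 (mod 799)
6^128 ≡ 103^2 = 10609 ≡ 222 (mod 799)
6^256 ≡ 222^2 = 49284 ≡ 545 (mod 799)
399 = 256 + 128 + 8 + 4 + 2 + 1 in binary powers of 2.
So 6^399 ≡ 545 · 222 · 118 · 497 · 36 · 6 ≡ 71 (mod 799).
Squaring chain: 71; never reaches −1, so base 6 is a Miller–Rabin witness that 799 is composite.

71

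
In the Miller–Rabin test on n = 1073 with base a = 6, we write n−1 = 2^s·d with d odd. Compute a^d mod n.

1073 − 1 = 1072 = 2^4 · 67, so d = 67.
6^1 ≡ 6 (mod 1073)
6^2 ≡ 6^2 = 36 ≡ 36 (mod 1073)
6^4 ≡ 36^2 = 1296 ≡ 223 (mod 1073)
6^8 ≡ 223^2 = 49729 ≡ 371 (mod 1073)
6^16 ≡ 371^2 = 137641 ≡ 297 (mod 1073)
6^32 ≡ 297^2 = 88209 ≡ 223 (mod 1073)
6^64 ≡ 223^2 = 49729 ≡ 371 (mod 1073)
67 = 64 + 2 + 1 in binary powers of 2.
So 6^67 ≡ 371 · 36 · 6 ≡ 734 (mod 1073).
Squaring chain: 734 → 110 → 297 → 223; never reaches −1, so base 6 is a Miller–Rabin witness that 1073 is composite.

734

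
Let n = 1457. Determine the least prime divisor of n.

1457 is odd.
Digit sum 17, not divisible by 3.
Ends in 7: not divisible by 5.
7: 1457 = 7·208 + 1
11: 1457 = 11·132 + 5
13: 1457 = 13·112 + 1
17: 1457 = 17·85 + 12
19: 1457 = 19·76 + 13
23: 1457 = 23·63 + 8
29: 1457 = 29·50 + 7
31: 1457 = 31·47

31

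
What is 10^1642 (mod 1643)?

10^1 ≡ 10 (mod 1643)
10^2 ≡ 10^2 = 100 ≡ 100 (mod 1643)
10^4 ≡ 100^2 = 10000 ≡ 142 (mod 1643)
10^8 ≡ 142^2 = 20164 ≡ 448 (mod 1643)
10^16 ≡ 448^2 = 200704 ≡ 258 (mod 1643)
10^32 ≡ 258^2 = 66564 ≡ 844 (mod 1643)
10^64 ≡ 844^2 = 712336 ≡ 917 (mod 1643)
10^128 ≡ 917^2 = 840889 ≡ 1316 (mod 1643)
10^256 ≡ 1316^2 = 1731856 ≡ 134 (mod 1643)
10^512 ≡ 134^2 = 17956 ≡ 1526 (mod 1643)
10^1024 ≡ 1526^2 = 2328676 ≡ 545 (mod 1643)
1642 = 1024 + 512 + 64 + 32 + 8 + 2 in binary powers of 2.
So 10^1642 ≡ 545 · 1526 · 917 · 844 · 448 · 100 ≡ 1043 (mod 1643).
Since 1043 ≠ 1, base 10 is a Fermat witness: 1643 is composite.

1043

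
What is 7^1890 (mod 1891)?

1768

7^1 ≡ 7 (mod 1891)
7^2 ≡ 7^2 = 49 ≡ 49 (mod 1891)
7^4 ≡ 49^2 = 2401 ≡ 510 (mod 1891)
7^8 ≡ 510^2 = 260100 ≡ 1033 (mod 1891)
7^16 ≡ 1033^2 = 1067089 ≡ 565 (mod 1891)
7^32 ≡ 565^2 = 319225 ≡ 1537 (mod 1891)
7^64 ≡ 1537^2 = 2362369 ≡ 510 (mod 1891)
7^128 ≡ 510^2 = 260100 ≡ 1033 (mod 1891)
7^256 ≡ 1033^2 = 1067089 ≡ 565 (mod 1891)
7^512 ≡ 565^2 = 319225 ≡ 1537 (mod 1891)
7^1024 ≡ 1537^2 = 2362369 ≡ 510 (mod 1891)
1890 = 1024 + 512 + 256 + 64 + 32 + 2 in binary powers of 2.
So 7^1890 ≡ 510 · 1537 · 565 · 510 · 1537 · 49 ≡ 1768 (mod 1891).
Since 1768 ≠ 1, base 7 is a Fermat witness: 1891 is composite.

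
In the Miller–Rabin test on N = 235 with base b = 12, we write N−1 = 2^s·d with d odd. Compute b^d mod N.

97

235 − 1 = 234 = 2^1 · 117, so d = 117.
12^1 ≡ 12 (mod 235)
12^2 ≡ 12^2 = 144 ≡ 144 (mod 235)
12^4 ≡ 144^2 = 20736 ≡ 56 (mod 235)
12^8 ≡ 56^2 = 3136 ≡ 81 (mod 235)
12^16 ≡ 81^2 = 6561 ≡ 216 (mod 235)
12^32 ≡ 216^2 = 46656 ≡ 126 (mod 235)
12^64 ≡ 126^2 = 15876 ≡ 131 (mod 235)
117 = 64 + 32 + 16 + 4 + 1 in binary powers of 2.
So 12^117 ≡ 131 · 126 · 216 · 56 · 12 ≡ 97 (mod 235).
Squaring chain: 97; never reaches −1, so base 12 is a Miller–Rabin witness that 235 is composite.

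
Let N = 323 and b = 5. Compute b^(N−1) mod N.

263

5^1 ≡ 5 (mod 323)
5^2 ≡ 5^2 = 25 ≡ 25 (mod 323)
5^4 ≡ 25^2 = 625 ≡ 302 (mod 323)
5^8 ≡ 302^2 = 91204 ≡ 118 (mod 323)
5^16 ≡ 118^2 = 13924 ≡ 35 (mod 323)
5^32 ≡ 35^2 = 1225 ≡ 256 (mod 323)
5^64 ≡ 256^2 = 65536 ≡ 290 (mod 323)
5^128 ≡ 290^2 = 84100 ≡ 120 (mod 323)
5^256 ≡ 120^2 = 14400 ≡ 188 (mod 323)
322 = 256 + 64 + 2 in binary powers of 2.
So 5^322 ≡ 188 · 290 · 25 ≡ 263 (mod 323).
Since 263 ≠ 1, base 5 is a Fermat witness: 323 is composite.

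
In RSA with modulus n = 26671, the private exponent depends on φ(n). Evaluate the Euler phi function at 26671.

Factor: 26671 = 149 · 179.
φ(26671) = (149−1) · (179−1) = 148 · 178 = 26344.

26344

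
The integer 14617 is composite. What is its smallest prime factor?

14617 is odd.
Digit sum 19, not divisible by 3.
Ends in 7: not divisible by 5.
7: 14617 = 7·2088 + 1
11: 14617 = 11·1328 + 9
13: 14617 = 13·1124 + 5
17: 14617 = 17·859 + 14
19: 14617 = 19·769 + 6
23: 14617 = 23·635 + 12
29: 14617 = 29·504 + 1
31: 14617 = 31·471 + 16
37: 14617 = 37·395 + 2
41: 14617 = 41·356 + 21
43: 14617 = 43·339 + 40
47: 14617 = 47·311

47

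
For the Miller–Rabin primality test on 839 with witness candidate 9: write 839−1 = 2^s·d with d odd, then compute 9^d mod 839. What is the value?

839 − 1 = 838 = 2^1 · 419, so d = 419.
9^1 ≡ 9 (mod 839)
9^2 ≡ 9^2 = 81 ≡ 81 (mod 839)
9^4 ≡ 81^2 = 6561 ≡ 688 (mod 839)
9^8 ≡ 688^2 = 473344 ≡ 148 (mod 839)
9^16 ≡ 148^2 = 21904 ≡ 90 (mod 839)
9^32 ≡ 90^2 = 8100 ≡ 549 (mod 839)
9^64 ≡ 549^2 = 301401 ≡ 200 (mod 839)
9^128 ≡ 200^2 = 40000 ≡ 567 (mod 839)
9^256 ≡ 567^2 = 321489 ≡ 152 (mod 839)
419 = 256 + 128 + 32 + 2 + 1 in binary powers of 2.
So 9^419 ≡ 152 · 567 · 549 · 81 · 9 ≡ 1 (mod 839).
Since 9^d ≡ 1 (mod 839), base 9 does not prove 839 composite.

1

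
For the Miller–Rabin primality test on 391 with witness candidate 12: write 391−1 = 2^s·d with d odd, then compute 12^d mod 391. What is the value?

215

391 − 1 = 390 = 2^1 · 195, so d = 195.
12^1 ≡ 12 (mod 391)
12^2 ≡ 12^2 = 144 ≡ 144 (mod 391)
12^4 ≡ 144^2 = 20736 ≡ 13 (mod 391)
12^8 ≡ 13^2 = 169 ≡ 169 (mod 391)
12^16 ≡ 169^2 = 28561 ≡ 18 (mod 391)
12^32 ≡ 18^2 = 324 ≡ 324 (mod 391)
12^64 ≡ 324^2 = 104976 ≡ 188 (mod 391)
12^128 ≡ 188^2 = 35344 ≡ 154 (mod 391)
195 = 128 + 64 + 2 + 1 in binary powers of 2.
So 12^195 ≡ 154 · 188 · 144 · 12 ≡ 215 (mod 391).
Squaring chain: 215; never reaches −1, so base 12 is a Miller–Rabin witness that 391 is composite.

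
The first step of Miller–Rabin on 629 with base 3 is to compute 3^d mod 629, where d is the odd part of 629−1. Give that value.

437

629 − 1 = 628 = 2^2 · 157, so d = 157.
3^1 ≡ 3 (mod 629)
3^2 ≡ 3^2 = 9 ≡ 9 (mod 629)
3^4 ≡ 9^2 = 81 ≡ 81 (mod 629)
3^8 ≡ 81^2 = 6561 ≡ 271 (mod 629)
3^16 ≡ 271^2 = 73441 ≡ 477 (mod 629)
3^32 ≡ 477^2 = 227529 ≡ 460 (mod 629)
3^64 ≡ 460^2 = 211600 ≡ 256 (mod 629)
3^128 ≡ 256^2 = 65536 ≡ 120 (mod 629)
157 = 128 + 16 + 8 + 4 + 1 in binary powers of 2.
So 3^157 ≡ 120 · 477 · 271 · 81 · 3 ≡ 437 (mod 629).
Squaring chain: 437 → 382; never reaches −1, so base 3 is a Miller–Rabin witness that 629 is composite.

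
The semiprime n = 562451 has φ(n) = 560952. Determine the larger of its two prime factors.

757

φ(n) = (p−1)(q−1) = n − (p+q) + 1, so p + q = 562451 − 560952 + 1 = 1500.
p and q are the roots of t² − 1500t + 562451 = 0.
Discriminant: 1500² − 4·562451 = 2250000 − 2249804 = 196; √196 = 14.
q = (1500 − 14)/2 = 743, p = (1500 + 14)/2 = 757.
Check: 743 · 757 = 562451.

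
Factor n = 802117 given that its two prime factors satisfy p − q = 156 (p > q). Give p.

Since p = q + 156, we have 802117 = q(q + 156), so q² + 156q − 802117 = 0.
Discriminant: 156² + 4·802117 = 24336 + 3208468 = 3232804; √3232804 = 1798.
q = (−156 + 1798)/2 = 821, and p = q + 156 = 977.
Check: 821 · 977 = 802117.

977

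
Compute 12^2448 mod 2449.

12^1 ≡ 12 (mod 2449)
12^2 ≡ 12^2 = 144 ≡ 144 (mod 2449)
12^4 ≡ 144^2 = 20736 ≡ 1144 (mod 2449)
12^8 ≡ 1144^2 = 1308736 ≡ 970 (mod 2449)
12^16 ≡ 970^2 = 940900 ≡ 484 (mod 2449)
12^32 ≡ 484^2 = 234256 ≡ 1601 (mod 2449)
12^64 ≡ 1601^2 = 2563201 ≡ 1547 (mod 2449)
12^128 ≡ 1547^2 = 2393209 ≡ 536 (mod 2449)
12^256 ≡ 536^2 = 287296 ≡ 763 (mod 2449)
12^512 ≡ 763^2 = 582169 ≡ 1756 (mod 2449)
12^1024 ≡ 1756^2 = 3083536 ≡ 245 (mod 2449)
12^2048 ≡ 245^2 = 60025 ≡ 1249 (mod 2449)
2448 = 2048 + 256 + 128 + 16 in binary powers of 2.
So 12^2448 ≡ 1249 · 763 · 536 · 484 ≡ 907 (mod 2449).
Since 907 ≠ 1, base 12 is a Fermat witness: 2449 is composite.

907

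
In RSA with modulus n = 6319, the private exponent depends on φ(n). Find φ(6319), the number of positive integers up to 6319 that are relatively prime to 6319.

Factor: 6319 = 71 · 89.
φ(6319) = (71−1) · (89−1) = 70 · 88 = 6160.

6160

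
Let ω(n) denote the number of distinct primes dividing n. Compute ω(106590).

106590 = 2 · 53295
53295 = 3 · 17765
17765 = 5 · 3553
3553 = 11 · 323
323 = 17 · 19
106590 = 2 · 3 · 5 · 11 · 17 · 19, which has 6 distinct prime factors.

6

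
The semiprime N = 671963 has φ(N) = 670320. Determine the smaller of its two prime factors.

φ(n) = (p−1)(q−1) = n − (p+q) + 1, so p + q = 671963 − 670320 + 1 = 1644.
p and q are the roots of t² − 1644t + 671963 = 0.
Discriminant: 1644² − 4·671963 = 2702736 − 2687852 = 14884; √14884 = 122.
q = (1644 − 122)/2 = 761, p = (1644 + 122)/2 = 883.
Check: 761 · 883 = 671963.

761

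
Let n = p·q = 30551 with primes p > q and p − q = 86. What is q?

Since p = q + 86, we have 30551 = q(q + 86), so q² + 86q − 30551 = 0.
Discriminant: 86² + 4·30551 = 7396 + 122204 = 129600; √129600 = 360.
q = (−86 + 360)/2 = 137, and p = q + 86 = 223.
Check: 137 · 223 = 30551.

137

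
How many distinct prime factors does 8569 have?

3

8569 = 11 · 779
779 = 19 · 41
8569 = 11 · 19 · 41, which has 3 distinct prime factors.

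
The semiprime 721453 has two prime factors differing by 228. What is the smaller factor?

743

Since p = q + 228, we have 721453 = q(q + 228), so q² + 228q − 721453 = 0.
Discriminant: 228² + 4·721453 = 51984 + 2885812 = 2937796; √2937796 = 1714.
q = (−228 + 1714)/2 = 743, and p = q + 228 = 971.
Check: 743 · 971 = 721453.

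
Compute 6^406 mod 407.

6^1 ≡ 6 (mod 407)
6^2 ≡ 6^2 = 36 ≡ 36 (mod 407)
6^4 ≡ 36^2 = 1296 ≡ 75 (mod 407)
6^8 ≡ 75^2 = 5625 ≡ 334 (mod 407)
6^16 ≡ 334^2 = 111556 ≡ 38 (mod 407)
6^32 ≡ 38^2 = 1444 ≡ 223 (mod 407)
6^64 ≡ 223^2 = 49729 ≡ 75 (mod 407)
6^128 ≡ 75^2 = 5625 ≡ 334 (mod 407)
6^256 ≡ 334^2 = 111556 ≡ 38 (mod 407)
406 = 256 + 128 + 16 + 4 + 2 in binary powers of 2.
So 6^406 ≡ 38 · 334 · 38 · 75 · 36 ≡ 258 (mod 407).
Since 258 ≠ 1, base 6 is a Fermat witness: 407 is composite.

258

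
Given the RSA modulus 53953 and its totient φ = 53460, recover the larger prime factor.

331

φ(n) = (p−1)(q−1) = n − (p+q) + 1, so p + q = 53953 − 53460 + 1 = 494.
p and q are the roots of t² − 494t + 53953 = 0.
Discriminant: 494² − 4·53953 = 244036 − 215812 = 28224; √28224 = 168.
q = (494 − 168)/2 = 163, p = (494 + 168)/2 = 331.
Check: 163 · 331 = 53953.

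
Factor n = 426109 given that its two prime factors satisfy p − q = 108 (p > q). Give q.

Since p = q + 108, we have 426109 = q(q + 108), so q² + 108q − 426109 = 0.
Discriminant: 108² + 4·426109 = 11664 + 1704436 = 1716100; √1716100 = 1310.
q = (−108 + 1310)/2 = 601, and p = q + 108 = 709.
Check: 601 · 709 = 426109.

601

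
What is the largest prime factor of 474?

474 = 2 · 237
237 = 3 · 79
79 is prime.
So 474 = 2 · 3 · 79; the largest prime factor is 79.

79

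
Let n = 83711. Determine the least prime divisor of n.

83711 is odd.
Digit sum 20, not divisible by 3.
Ends in 1: not divisible by 5.
7: 83711 = 7·11958 + 5
11: 83711 = 11·7610 + 1
13: 83711 = 13·6439 + 4
17: 83711 = 17·4924 + 3
19: 83711 = 19·4405 + 16
23: 83711 = 23·3639 + 14
29: 83711 = 29·2886 + 17
31: 83711 = 31·2700 + 11
37: 83711 = 37·2262 + 17
41: 83711 = 41·2041 + 30
43: 83711 = 43·1946 + 33
47: 83711 = 47·1781 + 4
53: 83711 = 53·1579 + 24
59: 83711 = 59·1418 + 49
61: 83711 = 61·1372 + 19
67: 83711 = 67·1249 + 28
71: 83711 = 71·1179 + 2
73: 83711 = 73·1146 + 53
79: 83711 = 79·1059 + 50
83: 83711 = 83·1008 + 47
89: 83711 = 89·940 + 51
97: 83711 = 97·863

97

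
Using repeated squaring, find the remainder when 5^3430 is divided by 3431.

5^1 ≡ 5 (mod 3431)
5^2 ≡ 5^2 = 25 ≡ 25 (mod 3431)
5^4 ≡ 25^2 = 625 ≡ 625 (mod 3431)
5^8 ≡ 625^2 = 390625 ≡ 2922 (mod 3431)
5^16 ≡ 2922^2 = 8538084 ≡ 1756 (mod 3431)
5^32 ≡ 1756^2 = 3083536 ≡ 2498 (mod 3431)
5^64 ≡ 2498^2 = 6240004 ≡ 2446 (mod 3431)
5^128 ≡ 2446^2 = 5982916 ≡ 2683 (mod 3431)
5^256 ≡ 2683^2 = 7198489 ≡ 251 (mod 3431)
5^512 ≡ 251^2 = 63001 ≡ 1243 (mod 3431)
5^1024 ≡ 1243^2 = 1545049 ≡ 1099 (mod 3431)
5^2048 ≡ 1099^2 = 1207801 ≡ 89 (mod 3431)
3430 = 2048 + 1024 + 256 + 64 + 32 + 4 + 2 in binary powers of 2.
So 5^3430 ≡ 89 · 1099 · 251 · 2446 · 2498 · 625 · 25 ≡ 1191 (mod 3431).
Since 1191 ≠ 1, base 5 is a Fermat witness: 3431 is composite.

1191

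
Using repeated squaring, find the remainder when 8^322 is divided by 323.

30

8^1 ≡ 8 (mod 323)
8^2 ≡ 8^2 = 64 ≡ 64 (mod 323)
8^4 ≡ 64^2 = 4096 ≡ 220 (mod 323)
8^8 ≡ 220^2 = 48400 ≡ 273 (mod 323)
8^16 ≡ 273^2 = 74529 ≡ 239 (mod 323)
8^32 ≡ 239^2 = 57121 ≡ 273 (mod 323)
8^64 ≡ 273^2 = 74529 ≡ 239 (mod 323)
8^128 ≡ 239^2 = 57121 ≡ 273 (mod 323)
8^256 ≡ 273^2 = 74529 ≡ 239 (mod 323)
322 = 256 + 64 + 2 in binary powers of 2.
So 8^322 ≡ 239 · 239 · 64 ≡ 30 (mod 323).
Since 30 ≠ 1, base 8 is a Fermat witness: 323 is composite.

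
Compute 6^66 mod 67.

1

6^1 ≡ 6 (mod 67)
6^2 ≡ 6^2 = 36 ≡ 36 (mod 67)
6^4 ≡ 36^2 = 1296 ≡ 23 (mod 67)
6^8 ≡ 23^2 = 529 ≡ 60 (mod 67)
6^16 ≡ 60^2 = 3600 ≡ 49 (mod 67)
6^32 ≡ 49^2 = 2401 ≡ 56 (mod 67)
6^64 ≡ 56^2 = 3136 ≡ 54 (mod 67)
66 = 64 + 2 in binary powers of 2.
So 6^66 ≡ 54 · 36 ≡ 1 (mod 67).
Since the result is 1, base 6 gives no evidence that 67 is composite.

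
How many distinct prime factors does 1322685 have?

6

1322685 = 3^2 · 146965
146965 = 5 · 29393
29393 = 7 · 4199
4199 = 13 · 323
323 = 17 · 19
1322685 = 3^2 · 5 · 7 · 13 · 17 · 19, which has 6 distinct prime factors.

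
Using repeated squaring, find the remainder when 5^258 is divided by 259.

5^1 ≡ 5 (mod 259)
5^2 ≡ 5^2 = 25 ≡ 25 (mod 259)
5^4 ≡ 25^2 = 625 ≡ 107 (mod 259)
5^8 ≡ 107^2 = 11449 ≡ 53 (mod 259)
5^16 ≡ 53^2 = 2809 ≡ 219 (mod 259)
5^32 ≡ 219^2 = 47961 ≡ 46 (mod 259)
5^64 ≡ 46^2 = 2116 ≡ 44 (mod 259)
5^128 ≡ 44^2 = 1936 ≡ 123 (mod 259)
5^256 ≡ 123^2 = 15129 ≡ 107 (mod 259)
258 = 256 + 2 in binary powers of 2.
So 5^258 ≡ 107 · 25 ≡ 85 (mod 259).
Since 85 ≠ 1, base 5 is a Fermat witness: 259 is composite.

85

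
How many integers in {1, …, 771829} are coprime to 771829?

Factor: 771829 = 73 · 97 · 109.
φ(771829) = (73−1) · (97−1) · (109−1) = 72 · 96 · 108 = 746496.

746496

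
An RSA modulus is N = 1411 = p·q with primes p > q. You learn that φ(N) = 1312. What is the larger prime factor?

83

φ(n) = (p−1)(q−1) = n − (p+q) + 1, so p + q = 1411 − 1312 + 1 = 100.
p and q are the roots of t² − 100t + 1411 = 0.
Discriminant: 100² − 4·1411 = 10000 − 5644 = 4356; √4356 = 66.
q = (100 − 66)/2 = 17, p = (100 + 66)/2 = 83.
Check: 17 · 83 = 1411.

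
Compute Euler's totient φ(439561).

420000

Factor: 439561 = 41 · 71 · 151.
φ(439561) = (41−1) · (71−1) · (151−1) = 40 · 70 · 150 = 420000.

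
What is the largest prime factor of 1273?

1273 = 19 · 67
67 is prime.
So 1273 = 19 · 67; the largest prime factor is 67.

67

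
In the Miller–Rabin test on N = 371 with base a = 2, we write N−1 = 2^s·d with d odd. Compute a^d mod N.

371 − 1 = 370 = 2^1 · 185, so d = 185.
2^1 ≡ 2 (mod 371)
2^2 ≡ 2^2 = 4 ≡ 4 (mod 371)
2^4 ≡ 4^2 = 16 ≡ 16 (mod 371)
2^8 ≡ 16^2 = 256 ≡ 256 (mod 371)
2^16 ≡ 256^2 = 65536 ≡ 240 (mod 371)
2^32 ≡ 240^2 = 57600 ≡ 95 (mod 371)
2^64 ≡ 95^2 = 9025 ≡ 121 (mod 371)
2^128 ≡ 121^2 = 14641 ≡ 172 (mod 371)
185 = 128 + 32 + 16 + 8 + 1 in binary powers of 2.
So 2^185 ≡ 172 · 95 · 240 · 256 · 2 ≡ 151 (mod 371).
Squaring chain: 151; never reaches −1, so base 2 is a Miller–Rabin witness that 371 is composite.

151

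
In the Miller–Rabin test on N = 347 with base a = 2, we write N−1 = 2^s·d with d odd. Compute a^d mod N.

347 − 1 = 346 = 2^1 · 173, so d = 173.
2^1 ≡ 2 (mod 347)
2^2 ≡ 2^2 = 4 ≡ 4 (mod 347)
2^4 ≡ 4^2 = 16 ≡ 16 (mod 347)
2^8 ≡ 16^2 = 256 ≡ 256 (mod 347)
2^16 ≡ 256^2 = 65536 ≡ 300 (mod 347)
2^32 ≡ 300^2 = 90000 ≡ 127 (mod 347)
2^64 ≡ 127^2 = 16129 ≡ 167 (mod 347)
2^128 ≡ 167^2 = 27889 ≡ 129 (mod 347)
173 = 128 + 32 + 8 + 4 + 1 in binary powers of 2.
So 2^173 ≡ 129 · 127 · 256 · 16 · 2 ≡ 346 (mod 347).
Since 2^d ≡ 346 (mod 347), base 2 does not prove 347 composite.

346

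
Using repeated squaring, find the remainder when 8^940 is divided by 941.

8^1 ≡ 8 (mod 941)
8^2 ≡ 8^2 = 64 ≡ 64 (mod 941)
8^4 ≡ 64^2 = 4096 ≡ 332 (mod 941)
8^8 ≡ 332^2 = 110224 ≡ 127 (mod 941)
8^16 ≡ 127^2 = 16129 ≡ 132 (mod 941)
8^32 ≡ 132^2 = 17424 ≡ 486 (mod 941)
8^64 ≡ 486^2 = 236196 ≡ 5 (mod 941)
8^128 ≡ 5^2 = 25 ≡ 25 (mod 941)
8^256 ≡ 25^2 = 625 ≡ 625 (mod 941)
8^512 ≡ 625^2 = 390625 ≡ 110 (mod 941)
940 = 512 + 256 + 128 + 32 + 8 + 4 in binary powers of 2.
So 8^940 ≡ 110 · 625 · 25 · 486 · 127 · 332 ≡ 1 (mod 941).
Since the result is 1, base 8 gives no evidence that 941 is composite.

1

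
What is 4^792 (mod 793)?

4^1 ≡ 4 (mod 793)
4^2 ≡ 4^2 = 16 ≡ 16 (mod 793)
4^4 ≡ 16^2 = 256 ≡ 256 (mod 793)
4^8 ≡ 256^2 = 65536 ≡ 510 (mod 793)
4^16 ≡ 510^2 = 260100 ≡ 789 (mod 793)
4^32 ≡ 789^2 = 622521 ≡ 16 (mod 793)
4^64 ≡ 16^2 = 256 ≡ 256 (mod 793)
4^128 ≡ 256^2 = 65536 ≡ 510 (mod 793)
4^256 ≡ 510^2 = 260100 ≡ 789 (mod 793)
4^512 ≡ 789^2 = 622521 ≡ 16 (mod 793)
792 = 512 + 256 + 16 + 8 in binary powers of 2.
So 4^792 ≡ 16 · 789 · 789 · 510 ≡ 508 (mod 793).
Since 508 ≠ 1, base 4 is a Fermat witness: 793 is composite.

508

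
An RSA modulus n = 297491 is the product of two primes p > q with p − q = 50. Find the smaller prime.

521

Since p = q + 50, we have 297491 = q(q + 50), so q² + 50q − 297491 = 0.
Discriminant: 50² + 4·297491 = 2500 + 1189964 = 1192464; √1192464 = 1092.
q = (−50 + 1092)/2 = 521, and p = q + 50 = 571.
Check: 521 · 571 = 297491.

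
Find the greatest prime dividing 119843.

79

119843 = 37 · 3239
3239 = 41 · 79
79 is prime.
So 119843 = 37 · 41 · 79; the largest prime factor is 79.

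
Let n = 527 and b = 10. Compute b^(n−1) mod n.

10^1 ≡ 10 (mod 527)
10^2 ≡ 10^2 = 100 ≡ 100 (mod 527)
10^4 ≡ 100^2 = 10000 ≡ 514 (mod 527)
10^8 ≡ 514^2 = 264196 ≡ 169 (mod 527)
10^16 ≡ 169^2 = 28561 ≡ 103 (mod 527)
10^32 ≡ 103^2 = 10609 ≡ 69 (mod 527)
10^64 ≡ 69^2 = 4761 ≡ 18 (mod 527)
10^128 ≡ 18^2 = 324 ≡ 324 (mod 527)
10^256 ≡ 324^2 = 104976 ≡ 103 (mod 527)
10^512 ≡ 103^2 = 10609 ≡ 69 (mod 527)
526 = 512 + 8 + 4 + 2 in binary powers of 2.
So 10^526 ≡ 69 · 169 · 514 · 100 ≡ 382 (mod 527).
Since 382 ≠ 1, base 10 is a Fermat witness: 527 is composite.

382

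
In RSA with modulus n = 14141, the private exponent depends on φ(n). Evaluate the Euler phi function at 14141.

13884

Factor: 14141 = 79 · 179.
φ(14141) = (79−1) · (179−1) = 78 · 178 = 13884.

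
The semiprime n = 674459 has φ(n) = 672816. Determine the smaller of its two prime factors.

787

φ(n) = (p−1)(q−1) = n − (p+q) + 1, so p + q = 674459 − 672816 + 1 = 1644.
p and q are the roots of t² − 1644t + 674459 = 0.
Discriminant: 1644² − 4·674459 = 2702736 − 2697836 = 4900; √4900 = 70.
q = (1644 − 70)/2 = 787, p = (1644 + 70)/2 = 857.
Check: 787 · 857 = 674459.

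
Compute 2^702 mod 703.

2^1 ≡ 2 (mod 703)
2^2 ≡ 2^2 = 4 ≡ 4 (mod 703)
2^4 ≡ 4^2 = 16 ≡ 16 (mod 703)
2^8 ≡ 16^2 = 256 ≡ 256 (mod 703)
2^16 ≡ 256^2 = 65536 ≡ 157 (mod 703)
2^32 ≡ 157^2 = 24649 ≡ 44 (mod 703)
2^64 ≡ 44^2 = 1936 ≡ 530 (mod 703)
2^128 ≡ 530^2 = 280900 ≡ 403 (mod 703)
2^256 ≡ 403^2 = 162409 ≡ 16 (mod 703)
2^512 ≡ 16^2 = 256 ≡ 256 (mod 703)
702 = 512 + 128 + 32 + 16 + 8 + 4 + 2 in binary powers of 2.
So 2^702 ≡ 256 · 403 · 44 · 157 · 256 · 16 · 4 ≡ 628 (mod 703).
Since 628 ≠ 1, base 2 is a Fermat witness: 703 is composite.

628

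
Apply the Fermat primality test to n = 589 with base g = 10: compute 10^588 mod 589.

349

10^1 ≡ 10 (mod 589)
10^2 ≡ 10^2 = 100 ≡ 100 (mod 589)
10^4 ≡ 100^2 = 10000 ≡ 576 (mod 589)
10^8 ≡ 576^2 = 331776 ≡ 169 (mod 589)
10^16 ≡ 169^2 = 28561 ≡ 289 (mod 589)
10^32 ≡ 289^2 = 83521 ≡ 472 (mod 589)
10^64 ≡ 472^2 = 222784 ≡ 142 (mod 589)
10^128 ≡ 142^2 = 20164 ≡ 138 (mod 589)
10^256 ≡ 138^2 = 19044 ≡ 196 (mod 589)
10^512 ≡ 196^2 = 38416 ≡ 131 (mod 589)
588 = 512 + 64 + 8 + 4 in binary powers of 2.
So 10^588 ≡ 131 · 142 · 169 · 576 ≡ 349 (mod 589).
Since 349 ≠ 1, base 10 is a Fermat witness: 589 is composite.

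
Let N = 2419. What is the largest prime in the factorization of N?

2419 = 41 · 59
59 is prime.
So 2419 = 41 · 59; the largest prime factor is 59.

59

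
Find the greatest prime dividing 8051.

8051 = 83 · 97
97 is prime.
So 8051 = 83 · 97; the largest prime factor is 97.

97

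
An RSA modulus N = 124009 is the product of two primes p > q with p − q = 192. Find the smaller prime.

269

Since p = q + 192, we have 124009 = q(q + 192), so q² + 192q − 124009 = 0.
Discriminant: 192² + 4·124009 = 36864 + 496036 = 532900; √532900 = 730.
q = (−192 + 730)/2 = 269, and p = q + 192 = 461.
Check: 269 · 461 = 124009.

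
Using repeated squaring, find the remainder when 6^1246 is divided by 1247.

6^1 ≡ 6 (mod 1247)
6^2 ≡ 6^2 = 36 ≡ 36 (mod 1247)
6^4 ≡ 36^2 = 1296 ≡ 49 (mod 1247)
6^8 ≡ 49^2 = 2401 ≡ 1154 (mod 1247)
6^16 ≡ 1154^2 = 1331716 ≡ 1167 (mod 1247)
6^32 ≡ 1167^2 = 1361889 ≡ 165 (mod 1247)
6^64 ≡ 165^2 = 27225 ≡ 1038 (mod 1247)
6^128 ≡ 1038^2 = 1077444 ≡ 36 (mod 1247)
6^256 ≡ 36^2 = 1296 ≡ 49 (mod 1247)
6^512 ≡ 49^2 = 2401 ≡ 1154 (mod 1247)
6^1024 ≡ 1154^2 = 1331716 ≡ 1167 (mod 1247)
1246 = 1024 + 128 + 64 + 16 + 8 + 4 + 2 in binary powers of 2.
So 6^1246 ≡ 1167 · 36 · 1038 · 1167 · 1154 · 49 · 36 ≡ 436 (mod 1247).
Since 436 ≠ 1, base 6 is a Fermat witness: 1247 is composite.

436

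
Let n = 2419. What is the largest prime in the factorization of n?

59

2419 = 41 · 59
59 is prime.
So 2419 = 41 · 59; the largest prime factor is 59.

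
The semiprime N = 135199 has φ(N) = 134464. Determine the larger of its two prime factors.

383

φ(n) = (p−1)(q−1) = n − (p+q) + 1, so p + q = 135199 − 134464 + 1 = 736.
p and q are the roots of t² − 736t + 135199 = 0.
Discriminant: 736² − 4·135199 = 541696 − 540796 = 900; √900 = 30.
q = (736 − 30)/2 = 353, p = (736 + 30)/2 = 383.
Check: 353 · 383 = 135199.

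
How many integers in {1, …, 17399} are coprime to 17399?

17136

Factor: 17399 = 127 · 137.
φ(17399) = (127−1) · (137−1) = 126 · 136 = 17136.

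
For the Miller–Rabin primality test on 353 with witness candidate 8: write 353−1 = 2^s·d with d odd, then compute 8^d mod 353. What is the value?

353 − 1 = 352 = 2^5 · 11, so d = 11.
8^1 ≡ 8 (mod 353)
8^2 ≡ 8^2 = 64 ≡ 64 (mod 353)
8^4 ≡ 64^2 = 4096 ≡ 213 (mod 353)
8^8 ≡ 213^2 = 45369 ≡ 185 (mod 353)
11 = 8 + 2 + 1 in binary powers of 2.
So 8^11 ≡ 185 · 64 · 8 ≡ 116 (mod 353).
Squaring chain: 116 → 42 → 352 → 1 → 1; reaches −1, so base 8 does not prove 353 composite.

116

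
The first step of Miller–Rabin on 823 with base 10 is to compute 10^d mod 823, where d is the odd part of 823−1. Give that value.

822

823 − 1 = 822 = 2^1 · 411, so d = 411.
10^1 ≡ 10 (mod 823)
10^2 ≡ 10^2 = 100 ≡ 100 (mod 823)
10^4 ≡ 100^2 = 10000 ≡ 124 (mod 823)
10^8 ≡ 124^2 = 15376 ≡ 562 (mod 823)
10^16 ≡ 562^2 = 315844 ≡ 635 (mod 823)
10^32 ≡ 635^2 = 403225 ≡ 778 (mod 823)
10^64 ≡ 778^2 = 605284 ≡ 379 (mod 823)
10^128 ≡ 379^2 = 143641 ≡ 439 (mod 823)
10^256 ≡ 439^2 = 192721 ≡ 139 (mod 823)
411 = 256 + 128 + 16 + 8 + 2 + 1 in binary powers of 2.
So 10^411 ≡ 139 · 439 · 635 · 562 · 100 · 10 ≡ 822 (mod 823).
Since 10^d ≡ 822 (mod 823), base 10 does not prove 823 composite.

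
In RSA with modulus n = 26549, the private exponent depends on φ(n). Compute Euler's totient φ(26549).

26220

Factor: 26549 = 139 · 191.
φ(26549) = (139−1) · (191−1) = 138 · 190 = 26220.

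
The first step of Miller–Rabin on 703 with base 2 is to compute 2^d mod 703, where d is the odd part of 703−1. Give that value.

265

703 − 1 = 702 = 2^1 · 351, so d = 351.
2^1 ≡ 2 (mod 703)
2^2 ≡ 2^2 = 4 ≡ 4 (mod 703)
2^4 ≡ 4^2 = 16 ≡ 16 (mod 703)
2^8 ≡ 16^2 = 256 ≡ 256 (mod 703)
2^16 ≡ 256^2 = 65536 ≡ 157 (mod 703)
2^32 ≡ 157^2 = 24649 ≡ 44 (mod 703)
2^64 ≡ 44^2 = 1936 ≡ 530 (mod 703)
2^128 ≡ 530^2 = 280900 ≡ 403 (mod 703)
2^256 ≡ 403^2 = 162409 ≡ 16 (mod 703)
351 = 256 + 64 + 16 + 8 + 4 + 2 + 1 in binary powers of 2.
So 2^351 ≡ 16 · 530 · 157 · 256 · 16 · 4 · 2 ≡ 265 (mod 703).
Squaring chain: 265; never reaches −1, so base 2 is a Miller–Rabin witness that 703 is composite.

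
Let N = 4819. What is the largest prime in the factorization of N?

79

4819 = 61 · 79
79 is prime.
So 4819 = 61 · 79; the largest prime factor is 79.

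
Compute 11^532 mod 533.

11^1 ≡ 11 (mod 533)
11^2 ≡ 11^2 = 121 ≡ 121 (mod 533)
11^4 ≡ 121^2 = 14641 ≡ 250 (mod 533)
11^8 ≡ 250^2 = 62500 ≡ 139 (mod 533)
11^16 ≡ 139^2 = 19321 ≡ 133 (mod 533)
11^32 ≡ 133^2 = 17689 ≡ 100 (mod 533)
11^64 ≡ 100^2 = 10000 ≡ 406 (mod 533)
11^128 ≡ 406^2 = 164836 ≡ 139 (mod 533)
11^256 ≡ 139^2 = 19321 ≡ 133 (mod 533)
11^512 ≡ 133^2 = 17689 ≡ 100 (mod 533)
532 = 512 + 16 + 4 in binary powers of 2.
So 11^532 ≡ 100 · 133 · 250 ≡ 146 (mod 533).
Since 146 ≠ 1, base 11 is a Fermat witness: 533 is composite.

146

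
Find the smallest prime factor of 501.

501 is odd.
Digit sum 6, divisible by 3.

3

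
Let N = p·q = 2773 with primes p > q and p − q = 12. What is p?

Since p = q + 12, we have 2773 = q(q + 12), so q² + 12q − 2773 = 0.
Discriminant: 12² + 4·2773 = 144 + 11092 = 11236; √11236 = 106.
q = (−12 + 106)/2 = 47, and p = q + 12 = 59.
Check: 47 · 59 = 2773.

59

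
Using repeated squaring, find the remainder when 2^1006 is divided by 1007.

2^1 ≡ 2 (mod 1007)
2^2 ≡ 2^2 = 4 ≡ 4 (mod 1007)
2^4 ≡ 4^2 = 16 ≡ 16 (mod 1007)
2^8 ≡ 16^2 = 256 ≡ 256 (mod 1007)
2^16 ≡ 256^2 = 65536 ≡ 81 (mod 1007)
2^32 ≡ 81^2 = 6561 ≡ 519 (mod 1007)
2^64 ≡ 519^2 = 269361 ≡ 492 (mod 1007)
2^128 ≡ 492^2 = 242064 ≡ 384 (mod 1007)
2^256 ≡ 384^2 = 147456 ≡ 434 (mod 1007)
2^512 ≡ 434^2 = 188356 ≡ 47 (mod 1007)
1006 = 512 + 256 + 128 + 64 + 32 + 8 + 4 + 2 in binary powers of 2.
So 2^1006 ≡ 47 · 434 · 384 · 492 · 519 · 256 · 16 · 4 ≡ 271 (mod 1007).
Since 271 ≠ 1, base 2 is a Fermat witness: 1007 is composite.

271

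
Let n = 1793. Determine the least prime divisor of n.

11

1793 is odd.
Digit sum 20, not divisible by 3.
Ends in 3: not divisible by 5.
7: 1793 = 7·256 + 1
11: 1793 = 11·163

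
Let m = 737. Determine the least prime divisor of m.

737 is odd.
Digit sum 17, not divisible by 3.
Ends in 7: not divisible by 5.
7: 737 = 7·105 + 2
11: 737 = 11·67

11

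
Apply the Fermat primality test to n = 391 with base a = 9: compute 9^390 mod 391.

9^1 ≡ 9 (mod 391)
9^2 ≡ 9^2 = 81 ≡ 81 (mod 391)
9^4 ≡ 81^2 = 6561 ≡ 305 (mod 391)
9^8 ≡ 305^2 = 93025 ≡ 358 (mod 391)
9^16 ≡ 358^2 = 128164 ≡ 307 (mod 391)
9^32 ≡ 307^2 = 94249 ≡ 18 (mod 391)
9^64 ≡ 18^2 = 324 ≡ 324 (mod 391)
9^128 ≡ 324^2 = 104976 ≡ 188 (mod 391)
9^256 ≡ 188^2 = 35344 ≡ 154 (mod 391)
390 = 256 + 128 + 4 + 2 in binary powers of 2.
So 9^390 ≡ 154 · 188 · 305 · 81 ≡ 123 (mod 391).
Since 123 ≠ 1, base 9 is a Fermat witness: 391 is composite.

123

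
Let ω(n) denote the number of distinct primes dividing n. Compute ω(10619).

3

10619 = 7 · 1517
1517 = 37 · 41
10619 = 7 · 37 · 41, which has 3 distinct prime factors.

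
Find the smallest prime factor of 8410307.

83

8410307 is odd.
Digit sum 23, not divisible by 3.
Ends in 7: not divisible by 5.
7: 8410307 = 7·1201472 + 3
11: 8410307 = 11·764573 + 4
13: 8410307 = 13·646946 + 9
17: 8410307 = 17·494723 + 16
19: 8410307 = 19·442647 + 14
23: 8410307 = 23·365665 + 12
29: 8410307 = 29·290010 + 17
31: 8410307 = 31·271300 + 7
37: 8410307 = 37·227305 + 22
41: 8410307 = 41·205129 + 18
43: 8410307 = 43·195588 + 23
47: 8410307 = 47·178942 + 33
53: 8410307 = 53·158685 + 2
59: 8410307 = 59·142547 + 34
61: 8410307 = 61·137873 + 54
67: 8410307 = 67·125526 + 65
71: 8410307 = 71·118455 + 2
73: 8410307 = 73·115209 + 50
79: 8410307 = 79·106459 + 46
83: 8410307 = 83·101329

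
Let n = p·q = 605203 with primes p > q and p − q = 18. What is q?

Since p = q + 18, we have 605203 = q(q + 18), so q² + 18q − 605203 = 0.
Discriminant: 18² + 4·605203 = 324 + 2420812 = 2421136; √2421136 = 1556.
q = (−18 + 1556)/2 = 769, and p = q + 18 = 787.
Check: 769 · 787 = 605203.

769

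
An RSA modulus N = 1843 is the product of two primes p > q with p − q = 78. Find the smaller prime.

Since p = q + 78, we have 1843 = q(q + 78), so q² + 78q − 1843 = 0.
Discriminant: 78² + 4·1843 = 6084 + 7372 = 13456; √13456 = 116.
q = (−78 + 116)/2 = 19, and p = q + 78 = 97.
Check: 19 · 97 = 1843.

19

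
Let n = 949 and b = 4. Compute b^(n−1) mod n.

4^1 ≡ 4 (mod 949)
4^2 ≡ 4^2 = 16 ≡ 16 (mod 949)
4^4 ≡ 16^2 = 256 ≡ 256 (mod 949)
4^8 ≡ 256^2 = 65536 ≡ 55 (mod 949)
4^16 ≡ 55^2 = 3025 ≡ 178 (mod 949)
4^32 ≡ 178^2 = 31684 ≡ 367 (mod 949)
4^64 ≡ 367^2 = 134689 ≡ 880 (mod 949)
4^128 ≡ 880^2 = 774400 ≡ 16 (mod 949)
4^256 ≡ 16^2 = 256 ≡ 256 (mod 949)
4^512 ≡ 256^2 = 65536 ≡ 55 (mod 949)
948 = 512 + 256 + 128 + 32 + 16 + 4 in binary powers of 2.
So 4^948 ≡ 55 · 256 · 16 · 367 · 178 · 256 ≡ 794 (mod 949).
Since 794 ≠ 1, base 4 is a Fermat witness: 949 is composite.

794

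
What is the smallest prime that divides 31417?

31417 is odd.
Digit sum 16, not divisible by 3.
Ends in 7: not divisible by 5.
7: 31417 = 7·4488 + 1
11: 31417 = 11·2856 + 1
13: 31417 = 13·2416 + 9
17: 31417 = 17·1848 + 1
19: 31417 = 19·1653 + 10
23: 31417 = 23·1365 + 22
29: 31417 = 29·1083 + 10
31: 31417 = 31·1013 + 14
37: 31417 = 37·849 + 4
41: 31417 = 41·766 + 11
43: 31417 = 43·730 + 27
47: 31417 = 47·668 + 21
53: 31417 = 53·592 + 41
59: 31417 = 59·532 + 29
61: 31417 = 61·515 + 2
67: 31417 = 67·468 + 61
71: 31417 = 71·442 + 35
73: 31417 = 73·430 + 27
79: 31417 = 79·397 + 54
83: 31417 = 83·378 + 43
89: 31417 = 89·353

89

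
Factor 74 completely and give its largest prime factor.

37

74 = 2 · 37
37 is prime.
So 74 = 2 · 37; the largest prime factor is 37.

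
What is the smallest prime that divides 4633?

4633 is odd.
Digit sum 16, not divisible by 3.
Ends in 3: not divisible by 5.
7: 4633 = 7·661 + 6
11: 4633 = 11·421 + 2
13: 4633 = 13·356 + 5
17: 4633 = 17·272 + 9
19: 4633 = 19·243 + 16
23: 4633 = 23·201 + 10
29: 4633 = 29·159 + 22
31: 4633 = 31·149 + 14
37: 4633 = 37·125 + 8
41: 4633 = 41·113

41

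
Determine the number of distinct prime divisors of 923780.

6

923780 = 2^2 · 230945
230945 = 5 · 46189
46189 = 11 · 4199
4199 = 13 · 323
323 = 17 · 19
923780 = 2^2 · 5 · 11 · 13 · 17 · 19, which has 6 distinct prime factors.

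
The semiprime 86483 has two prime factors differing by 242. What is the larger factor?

439

Since p = q + 242, we have 86483 = q(q + 242), so q² + 242q − 86483 = 0.
Discriminant: 242² + 4·86483 = 58564 + 345932 = 404496; √404496 = 636.
q = (−242 + 636)/2 = 197, and p = q + 242 = 439.
Check: 197 · 439 = 86483.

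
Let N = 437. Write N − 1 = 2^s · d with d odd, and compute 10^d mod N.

352

437 − 1 = 436 = 2^2 · 109, so d = 109.
10^1 ≡ 10 (mod 437)
10^2 ≡ 10^2 = 100 ≡ 100 (mod 437)
10^4 ≡ 100^2 = 10000 ≡ 386 (mod 437)
10^8 ≡ 386^2 = 148996 ≡ 416 (mod 437)
10^16 ≡ 416^2 = 173056 ≡ 4 (mod 437)
10^32 ≡ 4^2 = 16 ≡ 16 (mod 437)
10^64 ≡ 16^2 = 256 ≡ 256 (mod 437)
109 = 64 + 32 + 8 + 4 + 1 in binary powers of 2.
So 10^109 ≡ 256 · 16 · 416 · 386 · 10 ≡ 352 (mod 437).
Squaring chain: 352 → 233; never reaches −1, so base 10 is a Miller–Rabin witness that 437 is composite.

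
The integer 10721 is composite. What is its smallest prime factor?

10721 is odd.
Digit sum 11, not divisible by 3.
Ends in 1: not divisible by 5.
7: 10721 = 7·1531 + 4
11: 10721 = 11·974 + 7
13: 10721 = 13·824 + 9
17: 10721 = 17·630 + 11
19: 10721 = 19·564 + 5
23: 10721 = 23·466 + 3
29: 10721 = 29·369 + 20
31: 10721 = 31·345 + 26
37: 10721 = 37·289 + 28
41: 10721 = 41·261 + 20
43: 10721 = 43·249 + 14
47: 10721 = 47·228 + 5
53: 10721 = 53·202 + 15
59: 10721 = 59·181 + 42
61: 10721 = 61·175 + 46
67: 10721 = 67·160 + 1
71: 10721 = 71·151

71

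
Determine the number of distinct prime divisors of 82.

2

82 = 2 · 41
82 = 2 · 41, which has 2 distinct prime factors.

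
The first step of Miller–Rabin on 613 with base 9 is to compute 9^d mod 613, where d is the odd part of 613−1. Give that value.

613 − 1 = 612 = 2^2 · 153, so d = 153.
9^1 ≡ 9 (mod 613)
9^2 ≡ 9^2 = 81 ≡ 81 (mod 613)
9^4 ≡ 81^2 = 6561 ≡ 431 (mod 613)
9^8 ≡ 431^2 = 185761 ≡ 22 (mod 613)
9^16 ≡ 22^2 = 484 ≡ 484 (mod 613)
9^32 ≡ 484^2 = 234256 ≡ 90 (mod 613)
9^64 ≡ 90^2 = 8100 ≡ 131 (mod 613)
9^128 ≡ 131^2 = 17161 ≡ 610 (mod 613)
153 = 128 + 16 + 8 + 1 in binary powers of 2.
So 9^153 ≡ 610 · 484 · 22 · 9 ≡ 1 (mod 613).
Since 9^d ≡ 1 (mod 613), base 9 does not prove 613 composite.

1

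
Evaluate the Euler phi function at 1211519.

1170976

Factor: 1211519 = 47 · 149 · 173.
φ(1211519) = (47−1) · (149−1) · (173−1) = 46 · 148 · 172 = 1170976.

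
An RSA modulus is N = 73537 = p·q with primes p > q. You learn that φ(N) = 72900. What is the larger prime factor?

487

φ(n) = (p−1)(q−1) = n − (p+q) + 1, so p + q = 73537 − 72900 + 1 = 638.
p and q are the roots of t² − 638t + 73537 = 0.
Discriminant: 638² − 4·73537 = 407044 − 294148 = 112896; √112896 = 336.
q = (638 − 336)/2 = 151, p = (638 + 336)/2 = 487.
Check: 151 · 487 = 73537.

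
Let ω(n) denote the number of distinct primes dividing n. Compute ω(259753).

3

259753 = 13^2 · 1537
1537 = 29 · 53
259753 = 13^2 · 29 · 53, which has 3 distinct prime factors.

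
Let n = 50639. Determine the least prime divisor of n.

50639 is odd.
Digit sum 23, not divisible by 3.
Ends in 9: not divisible by 5.
7: 50639 = 7·7234 + 1
11: 50639 = 11·4603 + 6
13: 50639 = 13·3895 + 4
17: 50639 = 17·2978 + 13
19: 50639 = 19·2665 + 4
23: 50639 = 23·2201 + 16
29: 50639 = 29·1746 + 5
31: 50639 = 31·1633 + 16
37: 50639 = 37·1368 + 23
41: 50639 = 41·1235 + 4
43: 50639 = 43·1177 + 28
47: 50639 = 47·1077 + 20
53: 50639 = 53·955 + 24
59: 50639 = 59·858 + 17
61: 50639 = 61·830 + 9
67: 50639 = 67·755 + 54
71: 50639 = 71·713 + 16
73: 50639 = 73·693 + 50
79: 50639 = 79·641

79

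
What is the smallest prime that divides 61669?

61669 is odd.
Digit sum 28, not divisible by 3.
Ends in 9: not divisible by 5.
7: 61669 = 7·8809 + 6
11: 61669 = 11·5606 + 3
13: 61669 = 13·4743 + 10
17: 61669 = 17·3627 + 10
19: 61669 = 19·3245 + 14
23: 61669 = 23·2681 + 6
29: 61669 = 29·2126 + 15
31: 61669 = 31·1989 + 10
37: 61669 = 37·1666 + 27
41: 61669 = 41·1504 + 5
43: 61669 = 43·1434 + 7
47: 61669 = 47·1312 + 5
53: 61669 = 53·1163 + 30
59: 61669 = 59·1045 + 14
61: 61669 = 61·1010 + 59
67: 61669 = 67·920 + 29
71: 61669 = 71·868 + 41
73: 61669 = 73·844 + 57
79: 61669 = 79·780 + 49
83: 61669 = 83·743

83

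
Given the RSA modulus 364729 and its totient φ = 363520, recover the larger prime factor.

φ(n) = (p−1)(q−1) = n − (p+q) + 1, so p + q = 364729 − 363520 + 1 = 1210.
p and q are the roots of t² − 1210t + 364729 = 0.
Discriminant: 1210² − 4·364729 = 1464100 − 1458916 = 5184; √5184 = 72.
q = (1210 − 72)/2 = 569, p = (1210 + 72)/2 = 641.
Check: 569 · 641 = 364729.

641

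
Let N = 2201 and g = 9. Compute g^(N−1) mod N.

1741

9^1 ≡ 9 (mod 2201)
9^2 ≡ 9^2 = 81 ≡ 81 (mod 2201)
9^4 ≡ 81^2 = 6561 ≡ 2159 (mod 2201)
9^8 ≡ 2159^2 = 4661281 ≡ 1764 (mod 2201)
9^16 ≡ 1764^2 = 3111696 ≡ 1683 (mod 2201)
9^32 ≡ 1683^2 = 2832489 ≡ 2003 (mod 2201)
9^64 ≡ 2003^2 = 4012009 ≡ 1787 (mod 2201)
9^128 ≡ 1787^2 = 3193369 ≡ 1919 (mod 2201)
9^256 ≡ 1919^2 = 3682561 ≡ 288 (mod 2201)
9^512 ≡ 288^2 = 82944 ≡ 1507 (mod 2201)
9^1024 ≡ 1507^2 = 2271049 ≡ 1818 (mod 2201)
9^2048 ≡ 1818^2 = 3305124 ≡ 1423 (mod 2201)
2200 = 2048 + 128 + 16 + 8 in binary powers of 2.
So 9^2200 ≡ 1423 · 1919 · 1683 · 1764 ≡ 1741 (mod 2201).
Since 1741 ≠ 1, base 9 is a Fermat witness: 2201 is composite.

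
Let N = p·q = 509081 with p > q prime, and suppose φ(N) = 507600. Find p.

φ(n) = (p−1)(q−1) = n − (p+q) + 1, so p + q = 509081 − 507600 + 1 = 1482.
p and q are the roots of t² − 1482t + 509081 = 0.
Discriminant: 1482² − 4·509081 = 2196324 − 2036324 = 160000; √160000 = 400.
q = (1482 − 400)/2 = 541, p = (1482 + 400)/2 = 941.
Check: 541 · 941 = 509081.

941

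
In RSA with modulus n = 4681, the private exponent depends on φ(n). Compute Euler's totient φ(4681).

Factor: 4681 = 31 · 151.
φ(4681) = (31−1) · (151−1) = 30 · 150 = 4500.

4500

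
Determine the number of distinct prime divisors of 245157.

245157 = 3 · 81719
81719 = 11 · 7429
7429 = 17 · 437
437 = 19 · 23
245157 = 3 · 11 · 17 · 19 · 23, which has 5 distinct prime factors.

5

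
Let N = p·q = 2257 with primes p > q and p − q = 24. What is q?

37

Since p = q + 24, we have 2257 = q(q + 24), so q² + 24q − 2257 = 0.
Discriminant: 24² + 4·2257 = 576 + 9028 = 9604; √9604 = 98.
q = (−24 + 98)/2 = 37, and p = q + 24 = 61.
Check: 37 · 61 = 2257.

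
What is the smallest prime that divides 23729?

61

23729 is odd.
Digit sum 23, not divisible by 3.
Ends in 9: not divisible by 5.
7: 23729 = 7·3389 + 6
11: 23729 = 11·2157 + 2
13: 23729 = 13·1825 + 4
17: 23729 = 17·1395 + 14
19: 23729 = 19·1248 + 17
23: 23729 = 23·1031 + 16
29: 23729 = 29·818 + 7
31: 23729 = 31·765 + 14
37: 23729 = 37·641 + 12
41: 23729 = 41·578 + 31
43: 23729 = 43·551 + 36
47: 23729 = 47·504 + 41
53: 23729 = 53·447 + 38
59: 23729 = 59·402 + 11
61: 23729 = 61·389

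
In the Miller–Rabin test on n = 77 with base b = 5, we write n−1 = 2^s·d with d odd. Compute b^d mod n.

77 − 1 = 76 = 2^2 · 19, so d = 19.
5^1 ≡ 5 (mod 77)
5^2 ≡ 5^2 = 25 ≡ 25 (mod 77)
5^4 ≡ 25^2 = 625 ≡ 9 (mod 77)
5^8 ≡ 9^2 = 81 ≡ 4 (mod 77)
5^16 ≡ 4^2 = 16 ≡ 16 (mod 77)
19 = 16 + 2 + 1 in binary powers of 2.
So 5^19 ≡ 16 · 25 · 5 ≡ 75 (mod 77).
Squaring chain: 75 → 4; never reaches −1, so base 5 is a Miller–Rabin witness that 77 is composite.

75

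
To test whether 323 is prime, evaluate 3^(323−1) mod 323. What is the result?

264

3^1 ≡ 3 (mod 323)
3^2 ≡ 3^2 = 9 ≡ 9 (mod 323)
3^4 ≡ 9^2 = 81 ≡ 81 (mod 323)
3^8 ≡ 81^2 = 6561 ≡ 101 (mod 323)
3^16 ≡ 101^2 = 10201 ≡ 188 (mod 323)
3^32 ≡ 188^2 = 35344 ≡ 137 (mod 323)
3^64 ≡ 137^2 = 18769 ≡ 35 (mod 323)
3^128 ≡ 35^2 = 1225 ≡ 256 (mod 323)
3^256 ≡ 256^2 = 65536 ≡ 290 (mod 323)
322 = 256 + 64 + 2 in binary powers of 2.
So 3^322 ≡ 290 · 35 · 9 ≡ 264 (mod 323).
Since 264 ≠ 1, base 3 is a Fermat witness: 323 is composite.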